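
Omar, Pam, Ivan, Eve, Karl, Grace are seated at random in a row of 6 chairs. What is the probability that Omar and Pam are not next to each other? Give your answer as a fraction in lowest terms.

2/3

There are 6! = 720 arrangements.
Arrangements with Omar and Pam adjacent: 2·5! = 240.
So not adjacent: 720 − 240 = 480, probability 480/720 = 2/3.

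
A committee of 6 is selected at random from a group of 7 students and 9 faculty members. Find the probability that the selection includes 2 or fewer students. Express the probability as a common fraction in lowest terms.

Total selections: C(16,6) = 8008.
Favorable selections (2 or fewer students): C(7,0)·C(9,6) + C(7,1)·C(9,5) + C(7,2)·C(9,4) = 84 + 882 + 2646 = 3612.
Probability = 3612/8008 = 129/286.

129/286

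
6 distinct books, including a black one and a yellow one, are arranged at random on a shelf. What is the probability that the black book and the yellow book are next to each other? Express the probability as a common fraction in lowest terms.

There are 6! = 720 arrangements.
Treat the black book and the yellow book as a block: 5! arrangements of the blocks × 2 orders within the block = 2·120 = 240.
Probability = 240/720 = 1/3.

1/3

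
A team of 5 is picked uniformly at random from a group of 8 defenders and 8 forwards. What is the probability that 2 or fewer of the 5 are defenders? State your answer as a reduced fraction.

1/2

Total selections: C(16,5) = 4368.
Favorable selections (2 or fewer defenders): C(8,0)·C(8,5) + C(8,1)·C(8,4) + C(8,2)·C(8,3) = 56 + 560 + 1568 = 2184.
Probability = 2184/4368 = 1/2.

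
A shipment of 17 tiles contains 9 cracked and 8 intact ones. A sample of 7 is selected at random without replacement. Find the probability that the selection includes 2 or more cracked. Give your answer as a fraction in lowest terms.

369/374

Total selections: C(17,7) = 19448.
Count the complement (fewer than 2 cracked): C(9,0)·C(8,7) + C(9,1)·C(8,6) = 8 + 252 = 260.
Probability = 1 − 260/19448 = 19188/19448 = 369/374.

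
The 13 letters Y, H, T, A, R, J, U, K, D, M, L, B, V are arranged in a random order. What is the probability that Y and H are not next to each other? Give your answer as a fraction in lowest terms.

There are 13! = 6227020800 arrangements.
Arrangements with Y and H adjacent: 2·12! = 958003200.
So not adjacent: 6227020800 − 958003200 = 5269017600, probability 5269017600/6227020800 = 11/13.

11/13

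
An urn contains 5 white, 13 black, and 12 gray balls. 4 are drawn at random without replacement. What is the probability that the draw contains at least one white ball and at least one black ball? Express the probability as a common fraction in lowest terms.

286/609

There are C(30,4) = 27405 possible draws.
By inclusion-exclusion on the complements, draws missing all white or all black: C(25,4) + C(17,4) − C(12,4) = 12650 + 2380 − 495 = 14535.
So draws with at least one of each: 27405 − 14535 = 12870, probability 12870/27405 = 286/609.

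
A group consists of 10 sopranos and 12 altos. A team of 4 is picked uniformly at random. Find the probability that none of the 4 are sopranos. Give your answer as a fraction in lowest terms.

9/133

There are C(22,4) = 7315 possible selections.
Selections with no sopranos (all altos): C(12,4) = 495.
Probability = 495/7315 = 9/133.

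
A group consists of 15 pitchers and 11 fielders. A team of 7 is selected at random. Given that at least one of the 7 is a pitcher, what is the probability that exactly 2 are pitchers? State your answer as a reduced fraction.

441/5977

Work in counts. Selections with at least one pitcher: C(26,7) − C(11,7) = 657800 − 330 = 657470.
Of those, selections where exactly 2 are pitchers: C(15,2)·C(11,5) = 105·462 = 48510.
Conditional probability = 48510/657470 = 441/5977.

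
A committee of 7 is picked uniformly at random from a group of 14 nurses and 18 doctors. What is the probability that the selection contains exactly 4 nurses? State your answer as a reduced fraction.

1309/5394

There are C(32,7) = 3365856 ways to choose 7 from 32.
Selections with exactly 4 nurses: choose 4 of the 14 nurses and 3 of the 18 doctors, C(14,4)·C(18,3) = 1001·816 = 816816.
Probability = 816816/3365856 = 1309/5394.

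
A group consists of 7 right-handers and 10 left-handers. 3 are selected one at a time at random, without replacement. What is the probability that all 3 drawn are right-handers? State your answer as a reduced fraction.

Multiply the conditional probabilities at each draw: 7/17 · 6/16 · 5/15 = 210/4080 = 7/136.

7/136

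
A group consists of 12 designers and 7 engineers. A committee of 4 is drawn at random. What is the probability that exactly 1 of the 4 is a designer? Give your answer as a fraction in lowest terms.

Total number of selections: C(19,4) = 3876.
Selections with exactly 1 designer: choose 1 of the 12 designers and 3 of the 7 engineers, C(12,1)·C(7,3) = 12·35 = 420.
Probability = 420/3876 = 35/323.

35/323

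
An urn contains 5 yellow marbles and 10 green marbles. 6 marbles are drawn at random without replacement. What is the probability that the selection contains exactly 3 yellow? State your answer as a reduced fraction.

The sample space is all 6-subsets of the 15: C(15,6) = 5005.
Selections with exactly 3 yellow: choose 3 of the 5 yellow and 3 of the 10 green, C(5,3)·C(10,3) = 10·120 = 1200.
Probability = 1200/5005 = 240/1001.

240/1001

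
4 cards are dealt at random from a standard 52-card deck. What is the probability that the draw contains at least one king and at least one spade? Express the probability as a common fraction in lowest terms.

There are C(52,4) = 270725 possible draws.
By inclusion-exclusion on the complements, draws missing all kings or all spades: C(48,4) + C(39,4) − C(36,4) = 194580 + 82251 − 58905 = 217926.
So draws with at least one of each: 270725 − 217926 = 52799, probability 52799/270725.

52799/270725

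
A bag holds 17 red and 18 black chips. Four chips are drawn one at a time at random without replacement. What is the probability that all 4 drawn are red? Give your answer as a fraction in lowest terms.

1/22

Multiply the conditional probabilities at each draw: 17/35 · 16/34 · 15/33 · 14/32 = 57120/1256640 = 1/22.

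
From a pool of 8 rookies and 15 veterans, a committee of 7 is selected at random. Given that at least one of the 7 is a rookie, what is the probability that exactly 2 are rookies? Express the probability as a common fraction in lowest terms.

Work in counts. Selections with at least one rookie: C(23,7) − C(15,7) = 245157 − 6435 = 238722.
Of those, selections where exactly 2 are rookies: C(8,2)·C(15,5) = 28·3003 = 84084.
Conditional probability = 84084/238722 = 1274/3617.

1274/3617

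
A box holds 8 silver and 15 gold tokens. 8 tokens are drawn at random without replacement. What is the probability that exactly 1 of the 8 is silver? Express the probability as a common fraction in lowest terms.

There are C(23,8) = 490314 ways to choose 8 from 23.
Selections with exactly 1 silver: choose 1 of the 8 silver and 7 of the 15 gold, C(8,1)·C(15,7) = 8·6435 = 51480.
Probability = 51480/490314 = 780/7429.

780/7429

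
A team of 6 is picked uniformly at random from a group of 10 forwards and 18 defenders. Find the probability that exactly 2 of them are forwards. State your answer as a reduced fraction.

765/2093

There are C(28,6) = 376740 ways to choose 6 from 28.
Selections with exactly 2 forwards: choose 2 of the 10 forwards and 4 of the 18 defenders, C(10,2)·C(18,4) = 45·3060 = 137700.
Probability = 137700/376740 = 765/2093.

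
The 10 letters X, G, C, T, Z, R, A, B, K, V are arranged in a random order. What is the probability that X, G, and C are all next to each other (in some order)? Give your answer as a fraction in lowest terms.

There are 10! = 3628800 arrangements.
Treat the three as one block: 8! placements × 3! orders within the block = 40320·6 = 241920.
Probability = 241920/3628800 = 1/15.

1/15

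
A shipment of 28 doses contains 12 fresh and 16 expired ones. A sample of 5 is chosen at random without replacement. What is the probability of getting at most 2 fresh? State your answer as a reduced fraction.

376/585

Total selections: C(28,5) = 98280.
Favorable selections (at most 2 fresh): C(12,0)·C(16,5) + C(12,1)·C(16,4) + C(12,2)·C(16,3) = 4368 + 21840 + 36960 = 63168.
Probability = 63168/98280 = 376/585.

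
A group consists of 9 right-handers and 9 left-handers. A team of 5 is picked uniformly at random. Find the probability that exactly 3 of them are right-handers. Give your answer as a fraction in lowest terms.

6/17

The sample space is all 5-subsets of the 18: C(18,5) = 8568.
Selections with exactly 3 right-handers: choose 3 of the 9 right-handers and 2 of the 9 left-handers, C(9,3)·C(9,2) = 84·36 = 3024.
Probability = 3024/8568 = 6/17.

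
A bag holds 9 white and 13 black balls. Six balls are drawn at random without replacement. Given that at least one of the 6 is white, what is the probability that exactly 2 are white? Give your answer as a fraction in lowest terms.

780/2209

Work in counts. Selections with at least one white: C(22,6) − C(13,6) = 74613 − 1716 = 72897.
Of those, selections where exactly 2 are white: C(9,2)·C(13,4) = 36·715 = 25740.
Conditional probability = 25740/72897 = 780/2209.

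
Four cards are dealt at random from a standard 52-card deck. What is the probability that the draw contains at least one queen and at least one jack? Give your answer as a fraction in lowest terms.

There are C(52,4) = 270725 possible draws.
By inclusion-exclusion on the complements, draws missing all queens or all jacks: C(48,4) + C(48,4) − C(44,4) = 194580 + 194580 − 135751 = 253409.
So draws with at least one of each: 270725 − 253409 = 17316, probability 17316/270725 = 1332/20825.

1332/20825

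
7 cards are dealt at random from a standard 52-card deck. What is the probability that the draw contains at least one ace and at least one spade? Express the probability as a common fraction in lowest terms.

53122231/133784560

There are C(52,7) = 133784560 possible draws.
By inclusion-exclusion on the complements, draws missing all aces or all spades: C(48,7) + C(39,7) − C(36,7) = 73629072 + 15380937 − 8347680 = 80662329.
So draws with at least one of each: 133784560 − 80662329 = 53122231, probability 53122231/133784560.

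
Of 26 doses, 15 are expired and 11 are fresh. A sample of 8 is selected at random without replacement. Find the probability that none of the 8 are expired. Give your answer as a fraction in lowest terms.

There are C(26,8) = 1562275 possible selections.
Selections with no expired (all fresh): C(11,8) = 165.
Probability = 165/1562275 = 3/28405.

3/28405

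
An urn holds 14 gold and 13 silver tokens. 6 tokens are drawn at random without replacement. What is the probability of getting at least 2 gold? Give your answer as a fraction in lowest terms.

Total selections: C(27,6) = 296010.
Count the complement (fewer than 2 gold): C(14,0)·C(13,6) + C(14,1)·C(13,5) = 1716 + 18018 = 19734.
Probability = 1 − 19734/296010 = 276276/296010 = 14/15.

14/15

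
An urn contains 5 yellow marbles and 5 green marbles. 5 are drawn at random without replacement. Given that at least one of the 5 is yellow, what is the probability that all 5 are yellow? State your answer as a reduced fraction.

1/251

Work in counts. Selections with at least one yellow: C(10,5) − C(5,5) = 252 − 1 = 251.
Of those, selections where all 5 are yellow: C(5,5) = 1.
Conditional probability = 1/251.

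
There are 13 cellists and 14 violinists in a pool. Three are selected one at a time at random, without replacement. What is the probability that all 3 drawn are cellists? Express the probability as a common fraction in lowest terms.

22/225

Multiply the conditional probabilities at each draw: 13/27 · 12/26 · 11/25 = 1716/17550 = 22/225.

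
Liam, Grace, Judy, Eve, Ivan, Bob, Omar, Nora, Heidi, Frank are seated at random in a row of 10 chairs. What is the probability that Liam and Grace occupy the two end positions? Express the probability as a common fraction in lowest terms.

1/45

There are 10! = 3628800 arrangements.
Place Liam and Grace at the ends in 2 ways, arrange the remaining 8 in 8! = 40320 ways: 2·40320 = 80640.
Probability = 80640/3628800 = 1/45.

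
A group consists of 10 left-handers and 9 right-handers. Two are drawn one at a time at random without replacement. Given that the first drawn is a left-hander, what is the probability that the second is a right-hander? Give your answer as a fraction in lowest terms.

1/2

After removing one left-hander, 18 remain: 9 left-handers and 9 right-handers.
So the probability the next is a right-hander is 9/18 = 1/2.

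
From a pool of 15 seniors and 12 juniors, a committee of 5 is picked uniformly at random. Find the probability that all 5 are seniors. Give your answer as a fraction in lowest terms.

77/2070

There are C(27,5) = 80730 possible selections.
Selections with all seniors: C(15,5) = 3003.
Probability = 3003/80730 = 77/2070.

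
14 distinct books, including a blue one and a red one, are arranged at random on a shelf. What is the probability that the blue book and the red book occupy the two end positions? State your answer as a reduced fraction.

There are 14! = 87178291200 arrangements.
Place the blue book and the red book at the ends in 2 ways, arrange the remaining 12 in 12! = 479001600 ways: 2·479001600 = 958003200.
Probability = 958003200/87178291200 = 1/91.

1/91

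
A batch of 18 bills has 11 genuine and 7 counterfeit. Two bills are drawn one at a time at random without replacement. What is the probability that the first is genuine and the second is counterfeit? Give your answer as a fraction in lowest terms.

77/306

Multiply the conditional probabilities at each draw: 11/18 · 7/17 = 77/306.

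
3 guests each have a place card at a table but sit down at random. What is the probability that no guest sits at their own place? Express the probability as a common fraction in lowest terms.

1/3

There are 3! = 6 seatings.
By inclusion-exclusion, seatings with no fixed points: C(3,0)·3! − C(3,1)·2! + C(3,2)·1! − C(3,3)·0! = 2.
Probability = 2/6 = 1/3.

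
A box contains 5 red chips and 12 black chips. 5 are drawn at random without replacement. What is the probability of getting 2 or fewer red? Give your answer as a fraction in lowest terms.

781/884

Total selections: C(17,5) = 6188.
Favorable selections (2 or fewer red): C(5,0)·C(12,5) + C(5,1)·C(12,4) + C(5,2)·C(12,3) = 792 + 2475 + 2200 = 5467.
Probability = 5467/6188 = 781/884.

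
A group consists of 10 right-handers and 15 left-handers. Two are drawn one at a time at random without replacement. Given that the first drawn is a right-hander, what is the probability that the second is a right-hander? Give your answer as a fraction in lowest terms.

After removing one right-hander, 24 remain: 9 right-handers and 15 left-handers.
So the probability the next is a right-hander is 9/24 = 3/8.

3/8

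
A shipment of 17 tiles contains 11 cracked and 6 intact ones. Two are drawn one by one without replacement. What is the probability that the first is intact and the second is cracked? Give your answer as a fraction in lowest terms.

33/136

Multiply the conditional probabilities at each draw: 6/17 · 11/16 = 66/272 = 33/136.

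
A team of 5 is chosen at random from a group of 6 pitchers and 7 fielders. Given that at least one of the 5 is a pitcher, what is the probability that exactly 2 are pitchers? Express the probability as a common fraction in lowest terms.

175/422

Work in counts. Selections with at least one pitcher: C(13,5) − C(7,5) = 1287 − 21 = 1266.
Of those, selections where exactly 2 are pitchers: C(6,2)·C(7,3) = 15·35 = 525.
Conditional probability = 525/1266 = 175/422.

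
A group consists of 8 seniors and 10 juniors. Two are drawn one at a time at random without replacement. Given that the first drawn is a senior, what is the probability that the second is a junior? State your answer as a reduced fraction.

10/17

After removing one senior, 17 remain: 7 seniors and 10 juniors.
So the probability the next is a junior is 10/17.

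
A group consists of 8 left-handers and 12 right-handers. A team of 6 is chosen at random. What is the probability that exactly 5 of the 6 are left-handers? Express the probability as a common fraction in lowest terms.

Total number of selections: C(20,6) = 38760.
Selections with exactly 5 left-handers: choose 5 of the 8 left-handers and 1 of the 12 right-handers, C(8,5)·C(12,1) = 56·12 = 672.
Probability = 672/38760 = 28/1615.

28/1615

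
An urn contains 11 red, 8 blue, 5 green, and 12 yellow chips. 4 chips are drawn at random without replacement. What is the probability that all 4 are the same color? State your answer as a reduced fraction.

There are C(36,4) = 58905 ways to draw 4 chips.
All same color: C(11,4) + C(8,4) + C(5,4) + C(12,4) = 330 + 70 + 5 + 495 = 900.
Probability = 900/58905 = 20/1309.

20/1309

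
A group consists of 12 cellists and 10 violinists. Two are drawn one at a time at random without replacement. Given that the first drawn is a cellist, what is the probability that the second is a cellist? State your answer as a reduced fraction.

11/21

After removing one cellist, 21 remain: 11 cellists and 10 violinists.
So the probability the next is a cellist is 11/21.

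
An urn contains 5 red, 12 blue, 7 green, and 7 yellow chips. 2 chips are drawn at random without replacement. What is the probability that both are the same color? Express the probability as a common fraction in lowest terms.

There are C(31,2) = 465 ways to draw 2 chips.
All same color: C(5,2) + C(12,2) + C(7,2) + C(7,2) = 10 + 66 + 21 + 21 = 118.
Probability = 118/465.

118/465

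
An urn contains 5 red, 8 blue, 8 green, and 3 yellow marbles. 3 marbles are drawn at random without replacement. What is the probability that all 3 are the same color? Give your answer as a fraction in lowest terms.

There are C(24,3) = 2024 ways to draw 3 marbles.
All same color: C(5,3) + C(8,3) + C(8,3) + C(3,3) = 10 + 56 + 56 + 1 = 123.
Probability = 123/2024.

123/2024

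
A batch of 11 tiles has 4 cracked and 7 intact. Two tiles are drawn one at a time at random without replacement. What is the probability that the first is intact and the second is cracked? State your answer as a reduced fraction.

Multiply the conditional probabilities at each draw: 7/11 · 4/10 = 28/110 = 14/55.

14/55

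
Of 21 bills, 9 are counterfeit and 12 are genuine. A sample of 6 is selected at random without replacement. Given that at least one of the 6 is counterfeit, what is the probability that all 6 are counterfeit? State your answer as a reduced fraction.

Work in counts. Selections with at least one counterfeit: C(21,6) − C(12,6) = 54264 − 924 = 53340.
Of those, selections where all 6 are counterfeit: C(9,6) = 84.
Conditional probability = 84/53340 = 1/635.

1/635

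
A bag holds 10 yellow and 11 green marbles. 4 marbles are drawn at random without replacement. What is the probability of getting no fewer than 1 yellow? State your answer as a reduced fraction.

Total selections: C(21,4) = 5985.
The complement is all 4 are green: C(11,4) = 330.
Probability = 1 − 330/5985 = 5655/5985 = 377/399.

377/399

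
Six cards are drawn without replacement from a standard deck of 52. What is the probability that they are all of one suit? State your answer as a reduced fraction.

66/195755

There are C(52,6) = 20358520 possible 6-card hands.
Hands of one suit: 4 suits × C(13,6) = 4·1716 = 6864.
Probability = 6864/20358520 = 66/195755.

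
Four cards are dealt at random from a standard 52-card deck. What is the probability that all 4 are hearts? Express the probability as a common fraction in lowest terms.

There are C(52,4) = 270725 possible 4-card hands.
Hands that are all hearts: C(13,4) = 715.
Probability = 715/270725 = 11/4165.

11/4165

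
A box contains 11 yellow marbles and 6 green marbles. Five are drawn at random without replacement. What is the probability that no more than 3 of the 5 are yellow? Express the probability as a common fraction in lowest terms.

1873/3094

There are C(17,5) = 6188 ways to choose the 5.
Count the complement (more than 3 yellow): C(11,4)·C(6,1) + C(11,5)·C(6,0) = 1980 + 462 = 2442.
Probability = 1 − 2442/6188 = 3746/6188 = 1873/3094.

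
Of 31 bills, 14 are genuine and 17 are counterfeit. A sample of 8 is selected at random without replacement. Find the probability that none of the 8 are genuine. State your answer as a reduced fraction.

There are C(31,8) = 7888725 possible selections.
Selections with no genuine (all counterfeit): C(17,8) = 24310.
Probability = 24310/7888725 = 374/121365.

374/121365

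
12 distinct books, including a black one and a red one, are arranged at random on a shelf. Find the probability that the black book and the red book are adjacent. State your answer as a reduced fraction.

1/6

There are 12! = 479001600 arrangements.
Treat the black book and the red book as a block: 11! arrangements of the blocks × 2 orders within the block = 2·39916800 = 79833600.
Probability = 79833600/479001600 = 1/6.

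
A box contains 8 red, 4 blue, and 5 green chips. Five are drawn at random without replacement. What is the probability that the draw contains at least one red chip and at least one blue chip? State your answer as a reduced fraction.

There are C(17,5) = 6188 possible draws.
By inclusion-exclusion on the complements, draws missing all red or all blue: C(9,5) + C(13,5) − C(5,5) = 126 + 1287 − 1 = 1412.
So draws with at least one of each: 6188 − 1412 = 4776, probability 4776/6188 = 1194/1547.

1194/1547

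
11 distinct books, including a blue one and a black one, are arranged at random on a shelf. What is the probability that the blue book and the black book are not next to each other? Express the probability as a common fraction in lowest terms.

There are 11! = 39916800 arrangements.
Arrangements with the blue book and the black book adjacent: 2·10! = 7257600.
So not adjacent: 39916800 − 7257600 = 32659200, probability 32659200/39916800 = 9/11.

9/11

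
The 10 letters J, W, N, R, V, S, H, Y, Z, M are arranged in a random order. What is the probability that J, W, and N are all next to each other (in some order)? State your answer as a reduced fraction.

1/15

There are 10! = 3628800 arrangements.
Treat the three as one block: 8! placements × 3! orders within the block = 40320·6 = 241920.
Probability = 241920/3628800 = 1/15.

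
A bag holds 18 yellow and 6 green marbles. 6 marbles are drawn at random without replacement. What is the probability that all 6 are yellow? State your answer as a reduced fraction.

There are C(24,6) = 134596 possible selections.
Selections with all yellow: C(18,6) = 18564.
Probability = 18564/134596 = 663/4807.

663/4807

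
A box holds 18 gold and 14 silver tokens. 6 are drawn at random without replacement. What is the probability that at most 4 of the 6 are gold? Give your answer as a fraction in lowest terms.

9139/10788

Total selections: C(32,6) = 906192.
Count the complement (more than 4 gold): C(18,5)·C(14,1) + C(18,6)·C(14,0) = 119952 + 18564 = 138516.
Probability = 1 − 138516/906192 = 767676/906192 = 9139/10788.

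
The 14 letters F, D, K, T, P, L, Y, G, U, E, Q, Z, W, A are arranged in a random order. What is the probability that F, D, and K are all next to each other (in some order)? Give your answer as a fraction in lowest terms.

3/91

There are 14! = 87178291200 arrangements.
Treat the three as one block: 12! placements × 3! orders within the block = 479001600·6 = 2874009600.
Probability = 2874009600/87178291200 = 3/91.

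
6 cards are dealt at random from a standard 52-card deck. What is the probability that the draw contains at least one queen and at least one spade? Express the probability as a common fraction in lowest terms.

There are C(52,6) = 20358520 possible draws.
By inclusion-exclusion on the complements, draws missing all queens or all spades: C(48,6) + C(39,6) − C(36,6) = 12271512 + 3262623 − 1947792 = 13586343.
So draws with at least one of each: 20358520 − 13586343 = 6772177, probability 6772177/20358520.

6772177/20358520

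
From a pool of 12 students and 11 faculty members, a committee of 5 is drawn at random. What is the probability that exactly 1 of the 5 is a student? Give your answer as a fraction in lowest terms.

The sample space is all 5-subsets of the 23: C(23,5) = 33649.
Selections with exactly 1 student: choose 1 of the 12 students and 4 of the 11 faculty members, C(12,1)·C(11,4) = 12·330 = 3960.
Probability = 3960/33649 = 360/3059.

360/3059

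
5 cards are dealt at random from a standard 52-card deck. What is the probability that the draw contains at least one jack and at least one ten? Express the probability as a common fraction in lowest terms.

6509/64974

There are C(52,5) = 2598960 possible draws.
By inclusion-exclusion on the complements, draws missing all jacks or all tens: C(48,5) + C(48,5) − C(44,5) = 1712304 + 1712304 − 1086008 = 2338600.
So draws with at least one of each: 2598960 − 2338600 = 260360, probability 260360/2598960 = 6509/64974.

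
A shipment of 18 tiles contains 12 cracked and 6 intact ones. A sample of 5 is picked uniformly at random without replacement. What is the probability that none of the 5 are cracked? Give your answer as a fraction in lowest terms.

There are C(18,5) = 8568 possible selections.
Selections with no cracked (all intact): C(6,5) = 6.
Probability = 6/8568 = 1/1428.

1/1428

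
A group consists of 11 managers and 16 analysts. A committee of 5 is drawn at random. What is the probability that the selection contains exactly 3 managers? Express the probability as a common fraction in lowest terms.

220/897

There are C(27,5) = 80730 ways to choose 5 from 27.
Selections with exactly 3 managers: choose 3 of the 11 managers and 2 of the 16 analysts, C(11,3)·C(16,2) = 165·120 = 19800.
Probability = 19800/80730 = 220/897.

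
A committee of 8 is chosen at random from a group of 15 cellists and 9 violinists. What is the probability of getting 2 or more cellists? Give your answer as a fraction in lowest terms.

Total selections: C(24,8) = 735471.
Count the complement (fewer than 2 cellists): C(15,0)·C(9,8) + C(15,1)·C(9,7) = 9 + 540 = 549.
Probability = 1 − 549/735471 = 734922/735471 = 81658/81719.

81658/81719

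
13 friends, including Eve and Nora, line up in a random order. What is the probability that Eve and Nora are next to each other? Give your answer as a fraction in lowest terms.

There are 13! = 6227020800 arrangements.
Treat Eve and Nora as a block: 12! arrangements of the blocks × 2 orders within the block = 2·479001600 = 958003200.
Probability = 958003200/6227020800 = 2/13.

2/13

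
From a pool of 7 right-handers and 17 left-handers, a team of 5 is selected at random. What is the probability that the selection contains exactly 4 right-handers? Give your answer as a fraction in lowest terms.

The sample space is all 5-subsets of the 24: C(24,5) = 42504.
Selections with exactly 4 right-handers: choose 4 of the 7 right-handers and 1 of the 17 left-handers, C(7,4)·C(17,1) = 35·17 = 595.
Probability = 595/42504 = 85/6072.

85/6072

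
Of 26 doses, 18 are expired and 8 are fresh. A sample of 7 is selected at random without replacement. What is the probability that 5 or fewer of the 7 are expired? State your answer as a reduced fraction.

There are C(26,7) = 657800 ways to choose the 7.
Count the complement (more than 5 expired): C(18,6)·C(8,1) + C(18,7)·C(8,0) = 148512 + 31824 = 180336.
Probability = 1 − 180336/657800 = 477464/657800 = 4591/6325.

4591/6325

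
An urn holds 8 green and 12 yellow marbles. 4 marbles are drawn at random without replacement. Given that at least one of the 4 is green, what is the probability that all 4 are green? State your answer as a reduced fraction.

7/435

Work in counts. Selections with at least one green: C(20,4) − C(12,4) = 4845 − 495 = 4350.
Of those, selections where all 4 are green: C(8,4) = 70.
Conditional probability = 70/4350 = 7/435.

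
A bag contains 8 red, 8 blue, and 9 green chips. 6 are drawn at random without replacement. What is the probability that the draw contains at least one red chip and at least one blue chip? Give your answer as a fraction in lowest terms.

There are C(25,6) = 177100 possible draws.
By inclusion-exclusion on the complements, draws missing all red or all blue: C(17,6) + C(17,6) − C(9,6) = 12376 + 12376 − 84 = 24668.
So draws with at least one of each: 177100 − 24668 = 152432, probability 152432/177100 = 5444/6325.

5444/6325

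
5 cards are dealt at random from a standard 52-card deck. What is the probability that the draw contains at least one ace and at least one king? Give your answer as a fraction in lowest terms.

There are C(52,5) = 2598960 possible draws.
By inclusion-exclusion on the complements, draws missing all aces or all kings: C(48,5) + C(48,5) − C(44,5) = 1712304 + 1712304 − 1086008 = 2338600.
So draws with at least one of each: 2598960 − 2338600 = 260360, probability 260360/2598960 = 6509/64974.

6509/64974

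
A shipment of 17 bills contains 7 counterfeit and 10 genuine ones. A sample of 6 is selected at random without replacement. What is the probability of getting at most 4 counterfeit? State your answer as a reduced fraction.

There are C(17,6) = 12376 ways to choose the 6.
Count the complement (more than 4 counterfeit): C(7,5)·C(10,1) + C(7,6)·C(10,0) = 210 + 7 = 217.
Probability = 1 − 217/12376 = 12159/12376 = 1737/1768.

1737/1768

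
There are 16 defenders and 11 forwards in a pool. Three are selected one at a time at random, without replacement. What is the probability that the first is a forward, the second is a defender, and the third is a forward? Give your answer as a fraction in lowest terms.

Multiply the conditional probabilities at each draw: 11/27 · 16/26 · 10/25 = 1760/17550 = 176/1755.

176/1755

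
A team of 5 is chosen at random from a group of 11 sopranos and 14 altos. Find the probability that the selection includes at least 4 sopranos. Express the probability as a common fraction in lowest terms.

11/115

Total selections: C(25,5) = 53130.
Favorable selections (at least 4 sopranos): C(11,4)·C(14,1) + C(11,5)·C(14,0) = 4620 + 462 = 5082.
Probability = 5082/53130 = 11/115.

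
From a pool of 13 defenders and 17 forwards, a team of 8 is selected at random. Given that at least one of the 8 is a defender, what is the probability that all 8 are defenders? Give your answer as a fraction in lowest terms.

99/448355

Work in counts. Selections with at least one defender: C(30,8) − C(17,8) = 5852925 − 24310 = 5828615.
Of those, selections where all 8 are defenders: C(13,8) = 1287.
Conditional probability = 1287/5828615 = 99/448355.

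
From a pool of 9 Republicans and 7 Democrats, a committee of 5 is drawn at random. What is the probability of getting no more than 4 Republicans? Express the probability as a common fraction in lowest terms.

101/104

There are C(16,5) = 4368 ways to choose the 5.
The complement is exactly 5 Republicans: C(9,5)·C(7,0) = 126.
Probability = 1 − 126/4368 = 4242/4368 = 101/104.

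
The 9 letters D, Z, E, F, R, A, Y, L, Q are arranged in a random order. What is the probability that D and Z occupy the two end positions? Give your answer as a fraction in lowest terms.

There are 9! = 362880 arrangements.
Place D and Z at the ends in 2 ways, arrange the remaining 7 in 7! = 5040 ways: 2·5040 = 10080.
Probability = 10080/362880 = 1/36.

1/36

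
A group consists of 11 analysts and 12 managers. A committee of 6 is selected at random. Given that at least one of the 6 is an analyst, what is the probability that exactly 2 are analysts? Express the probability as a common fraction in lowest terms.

825/3031

Work in counts. Selections with at least one analyst: C(23,6) − C(12,6) = 100947 − 924 = 100023.
Of those, selections where exactly 2 are analysts: C(11,2)·C(12,4) = 55·495 = 27225.
Conditional probability = 27225/100023 = 825/3031.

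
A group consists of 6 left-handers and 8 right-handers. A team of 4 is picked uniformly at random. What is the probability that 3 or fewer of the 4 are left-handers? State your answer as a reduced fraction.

There are C(14,4) = 1001 ways to choose the 4.
The complement is exactly 4 left-handers: C(6,4)·C(8,0) = 15.
Probability = 1 − 15/1001 = 986/1001.

986/1001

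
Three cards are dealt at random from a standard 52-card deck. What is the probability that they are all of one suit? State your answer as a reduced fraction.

22/425

There are C(52,3) = 22100 possible 3-card hands.
Hands of one suit: 4 suits × C(13,3) = 4·286 = 1144.
Probability = 1144/22100 = 22/425.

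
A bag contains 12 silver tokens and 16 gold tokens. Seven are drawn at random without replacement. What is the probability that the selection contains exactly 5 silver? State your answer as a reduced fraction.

Total number of selections: C(28,7) = 1184040.
Selections with exactly 5 silver: choose 5 of the 12 silver and 2 of the 16 gold, C(12,5)·C(16,2) = 792·120 = 95040.
Probability = 95040/1184040 = 24/299.

24/299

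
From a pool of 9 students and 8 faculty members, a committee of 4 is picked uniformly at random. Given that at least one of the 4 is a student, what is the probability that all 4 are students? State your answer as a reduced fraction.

3/55

Work in counts. Selections with at least one student: C(17,4) − C(8,4) = 2380 − 70 = 2310.
Of those, selections where all 4 are students: C(9,4) = 126.
Conditional probability = 126/2310 = 3/55.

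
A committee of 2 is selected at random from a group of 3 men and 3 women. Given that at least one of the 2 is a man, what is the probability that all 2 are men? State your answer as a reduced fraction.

Work in counts. Selections with at least one man: C(6,2) − C(3,2) = 15 − 3 = 12.
Of those, selections where all 2 are men: C(3,2) = 3.
Conditional probability = 3/12 = 1/4.

1/4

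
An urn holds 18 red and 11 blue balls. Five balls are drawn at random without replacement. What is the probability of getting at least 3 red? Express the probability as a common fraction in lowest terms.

4148/5655

Total selections: C(29,5) = 118755.
Favorable selections (at least 3 red): C(18,3)·C(11,2) + C(18,4)·C(11,1) + C(18,5)·C(11,0) = 44880 + 33660 + 8568 = 87108.
Probability = 87108/118755 = 4148/5655.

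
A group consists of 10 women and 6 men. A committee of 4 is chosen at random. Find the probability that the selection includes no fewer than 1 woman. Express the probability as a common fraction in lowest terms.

361/364

There are C(16,4) = 1820 ways to choose the 4.
The complement is all 4 are men: C(6,4) = 15.
Probability = 1 − 15/1820 = 1805/1820 = 361/364.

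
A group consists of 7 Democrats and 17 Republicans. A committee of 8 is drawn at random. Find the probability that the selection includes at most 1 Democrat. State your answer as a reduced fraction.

There are C(24,8) = 735471 ways to choose the 8.
Favorable selections (at most 1 Democrat): C(7,0)·C(17,8) + C(7,1)·C(17,7) = 24310 + 136136 = 160446.
Probability = 160446/735471 = 286/1311.

286/1311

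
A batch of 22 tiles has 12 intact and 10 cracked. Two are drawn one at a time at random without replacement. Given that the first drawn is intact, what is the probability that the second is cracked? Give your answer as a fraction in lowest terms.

After removing one intact, 21 remain: 11 intact and 10 cracked.
So the probability the next is cracked is 10/21.

10/21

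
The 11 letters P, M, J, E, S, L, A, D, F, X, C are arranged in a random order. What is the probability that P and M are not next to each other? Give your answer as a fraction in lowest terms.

9/11

There are 11! = 39916800 arrangements.
Arrangements with P and M adjacent: 2·10! = 7257600.
So not adjacent: 39916800 − 7257600 = 32659200, probability 32659200/39916800 = 9/11.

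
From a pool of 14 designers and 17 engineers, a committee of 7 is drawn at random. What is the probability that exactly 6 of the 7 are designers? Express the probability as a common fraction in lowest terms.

1309/67425

There are C(31,7) = 2629575 ways to choose 7 from 31.
Selections with exactly 6 designers: choose 6 of the 14 designers and 1 of the 17 engineers, C(14,6)·C(17,1) = 3003·17 = 51051.
Probability = 51051/2629575 = 1309/67425.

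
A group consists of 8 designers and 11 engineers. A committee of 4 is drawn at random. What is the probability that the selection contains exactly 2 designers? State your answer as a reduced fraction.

The sample space is all 4-subsets of the 19: C(19,4) = 3876.
Selections with exactly 2 designers: choose 2 of the 8 designers and 2 of the 11 engineers, C(8,2)·C(11,2) = 28·55 = 1540.
Probability = 1540/3876 = 385/969.

385/969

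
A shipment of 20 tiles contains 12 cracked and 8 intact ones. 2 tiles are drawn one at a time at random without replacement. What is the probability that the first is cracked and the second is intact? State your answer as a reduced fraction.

Multiply the conditional probabilities at each draw: 12/20 · 8/19 = 96/380 = 24/95.

24/95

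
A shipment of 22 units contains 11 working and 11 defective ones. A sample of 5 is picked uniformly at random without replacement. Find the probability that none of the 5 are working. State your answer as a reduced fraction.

There are C(22,5) = 26334 possible selections.
Selections with no working (all defective): C(11,5) = 462.
Probability = 462/26334 = 1/57.

1/57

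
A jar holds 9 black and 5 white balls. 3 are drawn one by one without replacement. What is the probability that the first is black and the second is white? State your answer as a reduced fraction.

45/182

Multiply the conditional probabilities at each draw: 9/14 · 5/13 = 45/182.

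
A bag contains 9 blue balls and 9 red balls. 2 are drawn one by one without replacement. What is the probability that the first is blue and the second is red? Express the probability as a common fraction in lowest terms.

Multiply the conditional probabilities at each draw: 9/18 · 9/17 = 81/306 = 9/34.

9/34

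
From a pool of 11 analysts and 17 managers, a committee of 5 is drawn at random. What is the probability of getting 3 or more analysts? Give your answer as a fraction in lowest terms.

Total selections: C(28,5) = 98280.
Favorable selections (3 or more analysts): C(11,3)·C(17,2) + C(11,4)·C(17,1) + C(11,5)·C(17,0) = 22440 + 5610 + 462 = 28512.
Probability = 28512/98280 = 132/455.

132/455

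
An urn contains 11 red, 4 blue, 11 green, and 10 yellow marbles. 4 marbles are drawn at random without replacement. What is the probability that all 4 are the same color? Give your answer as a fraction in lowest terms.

There are C(36,4) = 58905 ways to draw 4 marbles.
All same color: C(11,4) + C(4,4) + C(11,4) + C(10,4) = 330 + 1 + 330 + 210 = 871.
Probability = 871/58905.

871/58905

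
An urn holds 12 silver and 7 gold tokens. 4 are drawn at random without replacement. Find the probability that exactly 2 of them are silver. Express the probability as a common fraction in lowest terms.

231/646

There are C(19,4) = 3876 ways to choose 4 from 19.
Selections with exactly 2 silver: choose 2 of the 12 silver and 2 of the 7 gold, C(12,2)·C(7,2) = 66·21 = 1386.
Probability = 1386/3876 = 231/646.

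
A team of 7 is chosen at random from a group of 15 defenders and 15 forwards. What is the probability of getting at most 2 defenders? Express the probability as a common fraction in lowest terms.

407/2088

There are C(30,7) = 2035800 ways to choose the 7.
Favorable selections (at most 2 defenders): C(15,0)·C(15,7) + C(15,1)·C(15,6) + C(15,2)·C(15,5) = 6435 + 75075 + 315315 = 396825.
Probability = 396825/2035800 = 407/2088.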